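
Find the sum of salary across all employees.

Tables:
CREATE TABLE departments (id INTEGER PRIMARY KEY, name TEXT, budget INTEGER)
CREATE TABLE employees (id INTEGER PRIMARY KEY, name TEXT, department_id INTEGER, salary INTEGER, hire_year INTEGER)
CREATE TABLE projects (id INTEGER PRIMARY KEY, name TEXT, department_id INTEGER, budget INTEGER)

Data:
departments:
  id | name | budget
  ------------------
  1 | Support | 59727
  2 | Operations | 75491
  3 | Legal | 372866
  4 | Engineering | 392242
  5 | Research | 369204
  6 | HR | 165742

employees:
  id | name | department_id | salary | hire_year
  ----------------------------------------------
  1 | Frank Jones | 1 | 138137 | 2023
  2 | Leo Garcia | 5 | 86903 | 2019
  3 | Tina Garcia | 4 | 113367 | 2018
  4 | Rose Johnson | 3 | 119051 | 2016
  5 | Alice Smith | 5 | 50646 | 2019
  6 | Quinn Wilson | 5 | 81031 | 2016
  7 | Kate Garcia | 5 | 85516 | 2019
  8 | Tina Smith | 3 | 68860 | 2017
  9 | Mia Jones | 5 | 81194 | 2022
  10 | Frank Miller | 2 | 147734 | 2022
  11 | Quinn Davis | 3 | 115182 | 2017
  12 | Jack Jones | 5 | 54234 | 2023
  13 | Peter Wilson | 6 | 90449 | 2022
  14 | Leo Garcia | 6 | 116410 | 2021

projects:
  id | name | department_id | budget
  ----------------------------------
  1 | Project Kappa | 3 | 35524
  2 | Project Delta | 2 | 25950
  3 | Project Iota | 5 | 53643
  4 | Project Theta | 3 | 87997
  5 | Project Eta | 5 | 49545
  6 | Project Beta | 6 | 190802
SELECT SUM(salary) FROM employees

Execution result:
1348714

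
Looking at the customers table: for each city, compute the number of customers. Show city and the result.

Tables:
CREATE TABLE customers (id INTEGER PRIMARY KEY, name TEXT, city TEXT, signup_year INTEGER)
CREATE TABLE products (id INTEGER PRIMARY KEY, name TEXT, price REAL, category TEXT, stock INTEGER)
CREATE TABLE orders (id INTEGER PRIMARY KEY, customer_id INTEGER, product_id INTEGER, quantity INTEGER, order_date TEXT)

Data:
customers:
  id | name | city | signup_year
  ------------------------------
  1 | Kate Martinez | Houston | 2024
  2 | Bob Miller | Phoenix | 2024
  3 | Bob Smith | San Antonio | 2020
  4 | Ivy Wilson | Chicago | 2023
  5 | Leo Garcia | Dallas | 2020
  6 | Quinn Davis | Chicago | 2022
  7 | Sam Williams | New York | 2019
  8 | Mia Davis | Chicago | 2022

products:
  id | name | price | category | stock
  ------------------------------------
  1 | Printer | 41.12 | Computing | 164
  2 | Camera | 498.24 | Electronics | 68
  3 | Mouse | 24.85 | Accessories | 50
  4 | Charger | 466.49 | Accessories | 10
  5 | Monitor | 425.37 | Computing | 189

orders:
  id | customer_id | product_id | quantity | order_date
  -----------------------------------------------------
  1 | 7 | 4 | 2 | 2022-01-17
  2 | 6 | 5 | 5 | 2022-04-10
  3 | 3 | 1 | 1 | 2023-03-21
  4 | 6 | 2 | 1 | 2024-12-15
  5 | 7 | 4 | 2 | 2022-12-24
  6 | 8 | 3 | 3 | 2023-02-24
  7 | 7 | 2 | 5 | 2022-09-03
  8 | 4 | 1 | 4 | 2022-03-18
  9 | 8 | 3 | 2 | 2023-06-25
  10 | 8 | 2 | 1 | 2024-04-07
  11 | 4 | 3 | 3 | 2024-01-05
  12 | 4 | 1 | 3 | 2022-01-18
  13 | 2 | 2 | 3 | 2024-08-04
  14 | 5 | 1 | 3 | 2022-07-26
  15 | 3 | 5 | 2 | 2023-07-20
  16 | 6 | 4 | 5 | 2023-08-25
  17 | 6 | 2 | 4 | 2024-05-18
SELECT city, COUNT(*) AS n FROM customers GROUP BY city

Execution result:
city | n
Chicago | 3
Dallas | 1
Houston | 1
New York | 1
Phoenix | 1
San Antonio | 1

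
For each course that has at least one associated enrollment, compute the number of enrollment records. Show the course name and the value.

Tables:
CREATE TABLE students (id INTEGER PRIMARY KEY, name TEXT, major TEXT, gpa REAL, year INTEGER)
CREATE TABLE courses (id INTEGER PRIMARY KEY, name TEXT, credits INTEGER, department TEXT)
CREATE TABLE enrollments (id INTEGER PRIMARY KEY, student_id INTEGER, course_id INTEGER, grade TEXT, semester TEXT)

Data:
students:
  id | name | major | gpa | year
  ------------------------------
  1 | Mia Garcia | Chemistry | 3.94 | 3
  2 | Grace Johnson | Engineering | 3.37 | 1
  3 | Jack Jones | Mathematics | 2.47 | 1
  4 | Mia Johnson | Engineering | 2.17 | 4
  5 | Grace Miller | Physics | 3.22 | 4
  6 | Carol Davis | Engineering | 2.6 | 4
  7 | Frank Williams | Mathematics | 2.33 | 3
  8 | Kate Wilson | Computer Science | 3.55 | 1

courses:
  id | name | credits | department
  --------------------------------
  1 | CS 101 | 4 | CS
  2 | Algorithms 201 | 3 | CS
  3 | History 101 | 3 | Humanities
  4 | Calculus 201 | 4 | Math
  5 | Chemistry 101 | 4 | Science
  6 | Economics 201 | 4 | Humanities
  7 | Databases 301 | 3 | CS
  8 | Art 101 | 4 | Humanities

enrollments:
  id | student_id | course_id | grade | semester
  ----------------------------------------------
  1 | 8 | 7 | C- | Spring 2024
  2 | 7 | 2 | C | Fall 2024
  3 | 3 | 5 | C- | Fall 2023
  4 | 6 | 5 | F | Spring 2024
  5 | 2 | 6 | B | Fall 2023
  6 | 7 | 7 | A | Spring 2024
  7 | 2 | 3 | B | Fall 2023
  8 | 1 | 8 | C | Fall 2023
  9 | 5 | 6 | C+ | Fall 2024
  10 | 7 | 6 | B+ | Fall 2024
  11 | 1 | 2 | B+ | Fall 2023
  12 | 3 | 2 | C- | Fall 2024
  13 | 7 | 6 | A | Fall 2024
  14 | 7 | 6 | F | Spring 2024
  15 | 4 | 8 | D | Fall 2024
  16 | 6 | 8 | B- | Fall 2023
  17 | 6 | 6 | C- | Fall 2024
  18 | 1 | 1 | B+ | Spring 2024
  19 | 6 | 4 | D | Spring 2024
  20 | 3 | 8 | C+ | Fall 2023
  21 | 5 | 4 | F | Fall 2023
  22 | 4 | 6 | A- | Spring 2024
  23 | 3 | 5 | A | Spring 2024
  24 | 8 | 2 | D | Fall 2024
SELECT p.name, COUNT(*) AS n FROM enrollments c JOIN courses p ON c.course_id = p.id GROUP BY p.id, p.name

Execution result:
name | n
CS 101 | 1
Algorithms 201 | 4
History 101 | 1
Calculus 201 | 2
Chemistry 101 | 3
Economics 201 | 7
Databases 301 | 2
Art 101 | 4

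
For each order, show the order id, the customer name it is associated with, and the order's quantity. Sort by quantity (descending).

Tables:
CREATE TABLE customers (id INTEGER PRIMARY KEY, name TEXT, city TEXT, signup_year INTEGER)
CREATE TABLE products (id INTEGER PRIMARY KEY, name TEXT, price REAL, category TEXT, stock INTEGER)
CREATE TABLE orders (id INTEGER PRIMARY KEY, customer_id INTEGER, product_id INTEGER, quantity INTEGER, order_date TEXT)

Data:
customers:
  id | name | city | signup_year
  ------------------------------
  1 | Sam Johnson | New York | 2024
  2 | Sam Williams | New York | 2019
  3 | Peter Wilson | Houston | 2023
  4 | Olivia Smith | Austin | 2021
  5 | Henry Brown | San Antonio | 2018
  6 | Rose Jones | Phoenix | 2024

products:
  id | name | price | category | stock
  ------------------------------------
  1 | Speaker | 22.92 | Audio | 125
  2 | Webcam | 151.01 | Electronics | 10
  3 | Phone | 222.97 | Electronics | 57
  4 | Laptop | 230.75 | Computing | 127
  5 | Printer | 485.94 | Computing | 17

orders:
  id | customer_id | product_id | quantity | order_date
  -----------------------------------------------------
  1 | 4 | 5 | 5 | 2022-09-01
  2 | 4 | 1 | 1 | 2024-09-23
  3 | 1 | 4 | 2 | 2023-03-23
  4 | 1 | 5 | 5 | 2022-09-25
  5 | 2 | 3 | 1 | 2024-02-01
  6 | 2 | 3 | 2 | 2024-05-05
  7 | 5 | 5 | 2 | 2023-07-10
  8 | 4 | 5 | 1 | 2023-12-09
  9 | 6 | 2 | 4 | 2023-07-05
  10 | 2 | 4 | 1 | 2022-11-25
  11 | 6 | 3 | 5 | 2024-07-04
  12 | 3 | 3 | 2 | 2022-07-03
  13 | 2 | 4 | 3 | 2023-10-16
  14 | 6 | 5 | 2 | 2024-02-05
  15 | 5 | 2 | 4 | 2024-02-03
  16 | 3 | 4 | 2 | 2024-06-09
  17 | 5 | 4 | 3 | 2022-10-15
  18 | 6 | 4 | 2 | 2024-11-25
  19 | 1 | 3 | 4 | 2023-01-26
SELECT c.id, p.name AS customer, c.quantity FROM orders c JOIN customers p ON c.customer_id = p.id ORDER BY c.quantity DESC

Execution result:
id | customer | quantity
1 | Olivia Smith | 5
4 | Sam Johnson | 5
11 | Rose Jones | 5
9 | Rose Jones | 4
15 | Henry Brown | 4
19 | Sam Johnson | 4
13 | Sam Williams | 3
17 | Henry Brown | 3
3 | Sam Johnson | 2
6 | Sam Williams | 2
7 | Henry Brown | 2
12 | Peter Wilson | 2
14 | Rose Jones | 2
16 | Peter Wilson | 2
18 | Rose Jones | 2
2 | Olivia Smith | 1
5 | Sam Williams | 1
8 | Olivia Smith | 1
10 | Sam Williams | 1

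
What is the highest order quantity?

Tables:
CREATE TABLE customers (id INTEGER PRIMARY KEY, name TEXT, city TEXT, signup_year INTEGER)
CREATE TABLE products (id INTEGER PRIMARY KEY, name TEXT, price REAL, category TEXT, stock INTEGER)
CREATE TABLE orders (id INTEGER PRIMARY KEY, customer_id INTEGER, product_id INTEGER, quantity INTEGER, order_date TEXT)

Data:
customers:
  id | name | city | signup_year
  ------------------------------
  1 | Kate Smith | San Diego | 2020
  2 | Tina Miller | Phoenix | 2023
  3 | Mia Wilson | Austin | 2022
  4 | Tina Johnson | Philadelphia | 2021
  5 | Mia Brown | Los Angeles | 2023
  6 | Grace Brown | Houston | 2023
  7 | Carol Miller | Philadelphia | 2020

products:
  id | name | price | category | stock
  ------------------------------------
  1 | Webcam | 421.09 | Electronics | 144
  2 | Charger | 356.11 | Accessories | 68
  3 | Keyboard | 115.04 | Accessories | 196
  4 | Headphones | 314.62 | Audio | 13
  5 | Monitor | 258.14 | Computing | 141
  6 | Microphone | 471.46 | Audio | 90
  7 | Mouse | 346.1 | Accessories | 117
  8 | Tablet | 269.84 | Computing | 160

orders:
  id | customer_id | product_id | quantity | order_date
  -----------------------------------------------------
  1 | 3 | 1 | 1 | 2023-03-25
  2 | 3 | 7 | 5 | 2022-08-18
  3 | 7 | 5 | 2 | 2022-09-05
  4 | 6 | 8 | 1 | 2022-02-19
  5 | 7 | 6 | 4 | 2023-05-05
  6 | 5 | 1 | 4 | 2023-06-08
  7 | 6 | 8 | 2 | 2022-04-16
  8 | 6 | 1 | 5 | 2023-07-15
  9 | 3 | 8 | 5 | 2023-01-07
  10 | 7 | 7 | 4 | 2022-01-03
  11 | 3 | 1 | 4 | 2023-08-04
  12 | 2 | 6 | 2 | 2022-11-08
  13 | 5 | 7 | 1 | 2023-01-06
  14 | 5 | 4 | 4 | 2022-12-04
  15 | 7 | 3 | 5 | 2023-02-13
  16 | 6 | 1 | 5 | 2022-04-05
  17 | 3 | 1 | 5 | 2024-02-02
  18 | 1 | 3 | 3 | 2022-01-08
SELECT MAX(quantity) FROM orders

Execution result:
5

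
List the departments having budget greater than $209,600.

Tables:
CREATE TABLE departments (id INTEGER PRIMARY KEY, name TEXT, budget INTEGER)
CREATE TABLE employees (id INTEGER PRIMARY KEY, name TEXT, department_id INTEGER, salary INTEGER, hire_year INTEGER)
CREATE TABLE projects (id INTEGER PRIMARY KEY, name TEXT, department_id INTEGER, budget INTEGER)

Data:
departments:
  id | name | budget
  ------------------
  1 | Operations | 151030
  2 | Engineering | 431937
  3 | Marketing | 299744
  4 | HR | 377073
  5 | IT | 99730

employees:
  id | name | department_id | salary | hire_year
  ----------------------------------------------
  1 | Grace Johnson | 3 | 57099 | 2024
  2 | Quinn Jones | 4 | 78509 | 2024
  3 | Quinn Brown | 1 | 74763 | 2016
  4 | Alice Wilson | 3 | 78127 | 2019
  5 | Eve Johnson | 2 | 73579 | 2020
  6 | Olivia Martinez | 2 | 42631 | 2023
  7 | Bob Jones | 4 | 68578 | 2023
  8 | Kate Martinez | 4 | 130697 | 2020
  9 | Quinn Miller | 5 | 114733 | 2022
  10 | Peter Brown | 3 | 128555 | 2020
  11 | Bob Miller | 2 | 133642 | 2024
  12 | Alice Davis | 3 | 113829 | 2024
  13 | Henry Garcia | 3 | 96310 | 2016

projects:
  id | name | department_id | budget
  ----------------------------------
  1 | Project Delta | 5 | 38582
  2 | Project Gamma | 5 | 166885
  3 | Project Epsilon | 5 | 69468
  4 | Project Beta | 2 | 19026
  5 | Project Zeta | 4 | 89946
SELECT name, budget FROM departments WHERE budget > 209600

Execution result:
name | budget
Engineering | 431937
Marketing | 299744
HR | 377073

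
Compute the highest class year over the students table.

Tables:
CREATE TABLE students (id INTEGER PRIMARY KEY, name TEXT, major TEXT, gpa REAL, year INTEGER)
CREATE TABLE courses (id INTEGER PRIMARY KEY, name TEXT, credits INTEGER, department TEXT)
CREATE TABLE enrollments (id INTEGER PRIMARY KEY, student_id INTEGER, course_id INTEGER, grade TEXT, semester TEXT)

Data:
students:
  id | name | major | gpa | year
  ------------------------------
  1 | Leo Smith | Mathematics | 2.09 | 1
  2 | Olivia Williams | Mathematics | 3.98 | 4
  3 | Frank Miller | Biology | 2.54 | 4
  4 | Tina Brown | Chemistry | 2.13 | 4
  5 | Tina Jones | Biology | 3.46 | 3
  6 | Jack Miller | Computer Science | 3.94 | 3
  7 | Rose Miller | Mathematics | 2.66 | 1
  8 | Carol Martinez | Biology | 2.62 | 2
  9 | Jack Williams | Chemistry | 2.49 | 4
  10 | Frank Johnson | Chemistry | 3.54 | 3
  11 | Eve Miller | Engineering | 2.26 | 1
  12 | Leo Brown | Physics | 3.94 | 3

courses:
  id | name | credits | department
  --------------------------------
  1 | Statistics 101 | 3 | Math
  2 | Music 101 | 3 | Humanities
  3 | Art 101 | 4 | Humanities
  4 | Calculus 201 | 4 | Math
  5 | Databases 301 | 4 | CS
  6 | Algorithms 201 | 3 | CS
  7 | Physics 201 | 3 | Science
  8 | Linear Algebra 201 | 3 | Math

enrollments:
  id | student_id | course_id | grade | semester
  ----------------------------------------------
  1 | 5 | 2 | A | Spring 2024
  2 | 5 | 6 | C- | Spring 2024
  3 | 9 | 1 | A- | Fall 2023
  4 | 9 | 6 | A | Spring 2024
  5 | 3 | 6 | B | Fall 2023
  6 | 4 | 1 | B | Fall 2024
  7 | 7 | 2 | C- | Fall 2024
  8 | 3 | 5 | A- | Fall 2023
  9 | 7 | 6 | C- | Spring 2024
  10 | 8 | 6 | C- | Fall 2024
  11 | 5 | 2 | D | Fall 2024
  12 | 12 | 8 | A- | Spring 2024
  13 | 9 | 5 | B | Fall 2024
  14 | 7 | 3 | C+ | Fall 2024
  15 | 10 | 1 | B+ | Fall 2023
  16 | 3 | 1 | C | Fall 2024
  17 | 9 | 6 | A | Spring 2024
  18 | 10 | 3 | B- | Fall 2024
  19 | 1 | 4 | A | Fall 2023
SELECT MAX(year) FROM students

Execution result:
4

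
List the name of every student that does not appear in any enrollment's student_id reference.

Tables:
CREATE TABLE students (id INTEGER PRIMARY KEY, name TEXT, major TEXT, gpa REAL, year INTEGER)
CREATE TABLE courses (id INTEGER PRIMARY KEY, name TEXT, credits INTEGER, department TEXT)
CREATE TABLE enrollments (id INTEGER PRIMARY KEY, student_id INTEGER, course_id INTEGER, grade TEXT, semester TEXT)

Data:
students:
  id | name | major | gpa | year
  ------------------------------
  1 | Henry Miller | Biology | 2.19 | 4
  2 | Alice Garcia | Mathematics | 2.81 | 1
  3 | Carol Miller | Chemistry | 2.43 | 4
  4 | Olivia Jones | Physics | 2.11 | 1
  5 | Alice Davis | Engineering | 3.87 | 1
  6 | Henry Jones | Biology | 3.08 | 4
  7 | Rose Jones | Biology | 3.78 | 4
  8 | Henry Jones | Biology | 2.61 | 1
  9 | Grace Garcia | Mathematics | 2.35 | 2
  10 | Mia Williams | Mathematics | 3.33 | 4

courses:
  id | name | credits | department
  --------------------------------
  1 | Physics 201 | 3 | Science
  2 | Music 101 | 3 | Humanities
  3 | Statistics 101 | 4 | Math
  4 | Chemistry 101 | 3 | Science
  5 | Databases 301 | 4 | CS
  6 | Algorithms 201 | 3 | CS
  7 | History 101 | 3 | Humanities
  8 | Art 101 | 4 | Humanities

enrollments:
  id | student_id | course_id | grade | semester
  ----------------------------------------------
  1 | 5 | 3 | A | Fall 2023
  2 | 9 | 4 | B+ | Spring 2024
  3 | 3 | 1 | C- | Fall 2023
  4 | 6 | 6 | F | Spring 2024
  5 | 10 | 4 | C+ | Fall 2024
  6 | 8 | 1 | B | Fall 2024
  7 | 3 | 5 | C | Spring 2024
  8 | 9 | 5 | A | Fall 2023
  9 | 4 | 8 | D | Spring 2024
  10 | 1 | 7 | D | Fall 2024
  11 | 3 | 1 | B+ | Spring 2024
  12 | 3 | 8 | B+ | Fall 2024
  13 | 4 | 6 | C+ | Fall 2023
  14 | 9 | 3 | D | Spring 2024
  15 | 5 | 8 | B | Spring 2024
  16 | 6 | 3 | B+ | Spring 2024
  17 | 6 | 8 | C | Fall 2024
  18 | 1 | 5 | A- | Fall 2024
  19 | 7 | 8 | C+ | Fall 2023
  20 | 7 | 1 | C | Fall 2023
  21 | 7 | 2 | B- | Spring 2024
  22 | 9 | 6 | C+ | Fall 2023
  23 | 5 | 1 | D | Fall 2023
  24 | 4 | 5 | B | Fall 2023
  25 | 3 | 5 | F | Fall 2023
SELECT p.name FROM students p LEFT JOIN enrollments c ON c.student_id = p.id WHERE c.id IS NULL

Execution result:
Alice Garcia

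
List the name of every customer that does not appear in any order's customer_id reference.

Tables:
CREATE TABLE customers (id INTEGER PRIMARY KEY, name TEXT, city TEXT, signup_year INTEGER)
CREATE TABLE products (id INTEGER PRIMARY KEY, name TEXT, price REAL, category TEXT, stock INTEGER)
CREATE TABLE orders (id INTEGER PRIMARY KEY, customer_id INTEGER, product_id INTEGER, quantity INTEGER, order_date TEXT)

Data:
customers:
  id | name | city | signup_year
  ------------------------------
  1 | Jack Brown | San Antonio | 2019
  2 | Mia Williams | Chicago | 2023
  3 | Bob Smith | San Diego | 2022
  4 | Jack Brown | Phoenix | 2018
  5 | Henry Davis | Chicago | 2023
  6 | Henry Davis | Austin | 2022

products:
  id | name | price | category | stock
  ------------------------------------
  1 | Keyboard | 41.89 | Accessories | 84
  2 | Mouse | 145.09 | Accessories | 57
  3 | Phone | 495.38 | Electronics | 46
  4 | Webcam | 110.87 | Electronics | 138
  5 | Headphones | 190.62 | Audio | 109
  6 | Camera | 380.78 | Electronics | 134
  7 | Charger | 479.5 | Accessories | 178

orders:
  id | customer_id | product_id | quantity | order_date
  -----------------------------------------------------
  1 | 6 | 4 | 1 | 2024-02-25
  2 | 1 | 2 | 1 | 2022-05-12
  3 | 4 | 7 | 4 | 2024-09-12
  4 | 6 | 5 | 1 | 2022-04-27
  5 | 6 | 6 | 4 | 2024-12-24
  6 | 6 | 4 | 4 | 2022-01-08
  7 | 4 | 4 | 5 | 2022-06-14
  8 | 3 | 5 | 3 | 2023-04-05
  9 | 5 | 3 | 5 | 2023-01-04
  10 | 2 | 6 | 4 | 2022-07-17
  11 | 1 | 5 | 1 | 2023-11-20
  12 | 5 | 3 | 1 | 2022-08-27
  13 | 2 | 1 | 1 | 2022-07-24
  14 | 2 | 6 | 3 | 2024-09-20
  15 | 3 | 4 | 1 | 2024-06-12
SELECT p.name FROM customers p LEFT JOIN orders c ON c.customer_id = p.id WHERE c.id IS NULL

Execution result:
(no rows)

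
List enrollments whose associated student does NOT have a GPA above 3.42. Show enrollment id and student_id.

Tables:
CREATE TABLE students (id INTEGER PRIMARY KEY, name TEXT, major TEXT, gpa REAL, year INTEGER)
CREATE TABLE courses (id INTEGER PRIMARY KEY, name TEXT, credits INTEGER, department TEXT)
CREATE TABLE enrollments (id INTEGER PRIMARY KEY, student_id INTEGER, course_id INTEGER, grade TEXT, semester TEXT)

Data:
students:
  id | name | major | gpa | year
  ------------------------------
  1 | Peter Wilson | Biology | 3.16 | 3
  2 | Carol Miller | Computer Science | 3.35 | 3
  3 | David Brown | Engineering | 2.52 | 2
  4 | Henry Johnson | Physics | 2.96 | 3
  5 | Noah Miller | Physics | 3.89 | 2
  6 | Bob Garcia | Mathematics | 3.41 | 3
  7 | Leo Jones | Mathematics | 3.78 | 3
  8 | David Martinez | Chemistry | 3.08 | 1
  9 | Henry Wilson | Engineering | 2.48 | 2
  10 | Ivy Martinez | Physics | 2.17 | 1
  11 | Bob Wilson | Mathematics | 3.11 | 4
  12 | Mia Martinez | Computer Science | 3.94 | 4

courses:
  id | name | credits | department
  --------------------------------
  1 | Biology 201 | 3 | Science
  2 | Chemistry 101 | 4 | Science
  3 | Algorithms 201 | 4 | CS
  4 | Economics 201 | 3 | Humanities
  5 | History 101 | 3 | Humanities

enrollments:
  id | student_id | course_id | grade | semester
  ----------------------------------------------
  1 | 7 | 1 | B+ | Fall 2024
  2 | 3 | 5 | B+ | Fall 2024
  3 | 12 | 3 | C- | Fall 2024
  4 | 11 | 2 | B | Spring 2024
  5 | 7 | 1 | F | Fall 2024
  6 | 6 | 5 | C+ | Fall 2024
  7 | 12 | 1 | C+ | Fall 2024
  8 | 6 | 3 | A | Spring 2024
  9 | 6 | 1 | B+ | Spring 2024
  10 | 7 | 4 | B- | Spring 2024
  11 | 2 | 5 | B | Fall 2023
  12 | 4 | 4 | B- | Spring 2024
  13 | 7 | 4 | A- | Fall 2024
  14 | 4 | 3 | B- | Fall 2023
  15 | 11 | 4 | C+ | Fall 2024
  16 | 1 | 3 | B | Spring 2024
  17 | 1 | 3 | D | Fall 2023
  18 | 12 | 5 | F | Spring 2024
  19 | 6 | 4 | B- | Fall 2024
SELECT id, student_id FROM enrollments WHERE student_id NOT IN (SELECT id FROM students WHERE gpa > 3.42)

Execution result:
id | student_id
2 | 3
4 | 11
6 | 6
8 | 6
9 | 6
11 | 2
12 | 4
14 | 4
15 | 11
16 | 1
17 | 1
19 | 6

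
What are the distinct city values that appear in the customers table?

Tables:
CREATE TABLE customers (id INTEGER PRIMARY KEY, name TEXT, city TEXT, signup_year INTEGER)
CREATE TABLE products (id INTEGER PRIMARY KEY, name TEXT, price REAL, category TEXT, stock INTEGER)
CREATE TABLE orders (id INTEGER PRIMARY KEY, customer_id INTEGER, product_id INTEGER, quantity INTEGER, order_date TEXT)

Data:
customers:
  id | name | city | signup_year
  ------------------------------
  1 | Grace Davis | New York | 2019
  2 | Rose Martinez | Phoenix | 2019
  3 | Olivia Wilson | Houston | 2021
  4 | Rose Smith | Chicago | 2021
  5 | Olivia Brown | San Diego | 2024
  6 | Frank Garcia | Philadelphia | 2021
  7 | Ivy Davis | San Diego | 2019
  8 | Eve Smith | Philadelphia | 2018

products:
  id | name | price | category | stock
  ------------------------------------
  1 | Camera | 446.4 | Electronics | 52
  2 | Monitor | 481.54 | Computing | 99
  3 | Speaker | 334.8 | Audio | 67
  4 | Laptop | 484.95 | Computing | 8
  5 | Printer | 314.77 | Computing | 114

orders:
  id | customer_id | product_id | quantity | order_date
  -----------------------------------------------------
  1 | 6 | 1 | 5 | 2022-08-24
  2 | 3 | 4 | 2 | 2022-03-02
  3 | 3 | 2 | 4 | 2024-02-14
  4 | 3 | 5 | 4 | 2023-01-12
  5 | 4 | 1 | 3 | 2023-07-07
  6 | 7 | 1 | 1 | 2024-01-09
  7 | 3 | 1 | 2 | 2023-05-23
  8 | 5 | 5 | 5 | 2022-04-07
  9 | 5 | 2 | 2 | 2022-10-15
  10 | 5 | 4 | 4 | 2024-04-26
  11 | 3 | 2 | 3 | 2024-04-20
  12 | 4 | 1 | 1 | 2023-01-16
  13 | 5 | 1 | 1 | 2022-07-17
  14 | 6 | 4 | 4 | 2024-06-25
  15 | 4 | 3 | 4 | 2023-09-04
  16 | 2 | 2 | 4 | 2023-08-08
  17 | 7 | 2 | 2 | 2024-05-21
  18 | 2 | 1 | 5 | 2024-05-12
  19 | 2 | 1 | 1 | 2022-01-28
SELECT DISTINCT city FROM customers

Execution result:
city
New York
Phoenix
Houston
Chicago
San Diego
Philadelphia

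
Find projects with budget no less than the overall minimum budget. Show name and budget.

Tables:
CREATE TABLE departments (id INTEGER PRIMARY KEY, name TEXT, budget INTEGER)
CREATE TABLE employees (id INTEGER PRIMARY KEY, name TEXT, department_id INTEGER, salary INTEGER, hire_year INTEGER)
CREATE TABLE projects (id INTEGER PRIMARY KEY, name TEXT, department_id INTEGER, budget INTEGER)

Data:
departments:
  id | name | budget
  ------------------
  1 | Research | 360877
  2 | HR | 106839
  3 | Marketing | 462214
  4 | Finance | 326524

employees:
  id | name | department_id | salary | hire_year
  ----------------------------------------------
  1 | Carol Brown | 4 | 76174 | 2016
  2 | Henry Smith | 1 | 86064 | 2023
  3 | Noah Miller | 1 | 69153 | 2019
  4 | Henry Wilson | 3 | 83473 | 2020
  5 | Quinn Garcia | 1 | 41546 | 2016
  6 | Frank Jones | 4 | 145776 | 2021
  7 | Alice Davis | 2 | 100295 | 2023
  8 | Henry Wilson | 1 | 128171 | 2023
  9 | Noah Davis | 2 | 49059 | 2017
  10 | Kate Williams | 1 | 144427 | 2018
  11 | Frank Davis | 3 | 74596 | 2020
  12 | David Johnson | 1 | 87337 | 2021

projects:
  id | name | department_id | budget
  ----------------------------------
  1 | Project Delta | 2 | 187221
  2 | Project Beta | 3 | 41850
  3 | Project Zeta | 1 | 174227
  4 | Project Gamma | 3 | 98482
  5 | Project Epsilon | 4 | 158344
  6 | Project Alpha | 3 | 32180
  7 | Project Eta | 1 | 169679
SELECT name, budget FROM projects WHERE budget >= (SELECT MIN(budget) FROM projects)

Execution result:
name | budget
Project Delta | 187221
Project Beta | 41850
Project Zeta | 174227
Project Gamma | 98482
Project Epsilon | 158344
Project Alpha | 32180
Project Eta | 169679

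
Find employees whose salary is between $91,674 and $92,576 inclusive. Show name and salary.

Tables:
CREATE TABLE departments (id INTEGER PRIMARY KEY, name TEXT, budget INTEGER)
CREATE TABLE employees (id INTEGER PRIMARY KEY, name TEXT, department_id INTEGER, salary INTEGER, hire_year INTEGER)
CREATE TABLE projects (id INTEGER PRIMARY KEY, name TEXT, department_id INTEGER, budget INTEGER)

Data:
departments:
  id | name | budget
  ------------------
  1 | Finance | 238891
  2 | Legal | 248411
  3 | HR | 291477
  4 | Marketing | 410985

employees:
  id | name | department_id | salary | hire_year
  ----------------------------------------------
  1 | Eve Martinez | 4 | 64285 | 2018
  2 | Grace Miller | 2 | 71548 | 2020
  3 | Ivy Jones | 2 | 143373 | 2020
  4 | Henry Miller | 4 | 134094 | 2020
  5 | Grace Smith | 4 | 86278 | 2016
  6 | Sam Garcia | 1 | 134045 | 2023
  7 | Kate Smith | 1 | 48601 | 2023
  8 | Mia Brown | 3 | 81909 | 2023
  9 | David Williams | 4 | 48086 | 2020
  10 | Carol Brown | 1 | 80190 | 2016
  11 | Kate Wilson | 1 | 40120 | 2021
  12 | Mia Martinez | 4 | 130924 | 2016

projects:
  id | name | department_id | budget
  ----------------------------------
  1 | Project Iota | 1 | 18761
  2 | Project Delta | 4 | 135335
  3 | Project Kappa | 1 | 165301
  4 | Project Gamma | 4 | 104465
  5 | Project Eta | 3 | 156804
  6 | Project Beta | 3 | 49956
SELECT name, salary FROM employees WHERE salary BETWEEN 91674 AND 92576

Execution result:
(no rows)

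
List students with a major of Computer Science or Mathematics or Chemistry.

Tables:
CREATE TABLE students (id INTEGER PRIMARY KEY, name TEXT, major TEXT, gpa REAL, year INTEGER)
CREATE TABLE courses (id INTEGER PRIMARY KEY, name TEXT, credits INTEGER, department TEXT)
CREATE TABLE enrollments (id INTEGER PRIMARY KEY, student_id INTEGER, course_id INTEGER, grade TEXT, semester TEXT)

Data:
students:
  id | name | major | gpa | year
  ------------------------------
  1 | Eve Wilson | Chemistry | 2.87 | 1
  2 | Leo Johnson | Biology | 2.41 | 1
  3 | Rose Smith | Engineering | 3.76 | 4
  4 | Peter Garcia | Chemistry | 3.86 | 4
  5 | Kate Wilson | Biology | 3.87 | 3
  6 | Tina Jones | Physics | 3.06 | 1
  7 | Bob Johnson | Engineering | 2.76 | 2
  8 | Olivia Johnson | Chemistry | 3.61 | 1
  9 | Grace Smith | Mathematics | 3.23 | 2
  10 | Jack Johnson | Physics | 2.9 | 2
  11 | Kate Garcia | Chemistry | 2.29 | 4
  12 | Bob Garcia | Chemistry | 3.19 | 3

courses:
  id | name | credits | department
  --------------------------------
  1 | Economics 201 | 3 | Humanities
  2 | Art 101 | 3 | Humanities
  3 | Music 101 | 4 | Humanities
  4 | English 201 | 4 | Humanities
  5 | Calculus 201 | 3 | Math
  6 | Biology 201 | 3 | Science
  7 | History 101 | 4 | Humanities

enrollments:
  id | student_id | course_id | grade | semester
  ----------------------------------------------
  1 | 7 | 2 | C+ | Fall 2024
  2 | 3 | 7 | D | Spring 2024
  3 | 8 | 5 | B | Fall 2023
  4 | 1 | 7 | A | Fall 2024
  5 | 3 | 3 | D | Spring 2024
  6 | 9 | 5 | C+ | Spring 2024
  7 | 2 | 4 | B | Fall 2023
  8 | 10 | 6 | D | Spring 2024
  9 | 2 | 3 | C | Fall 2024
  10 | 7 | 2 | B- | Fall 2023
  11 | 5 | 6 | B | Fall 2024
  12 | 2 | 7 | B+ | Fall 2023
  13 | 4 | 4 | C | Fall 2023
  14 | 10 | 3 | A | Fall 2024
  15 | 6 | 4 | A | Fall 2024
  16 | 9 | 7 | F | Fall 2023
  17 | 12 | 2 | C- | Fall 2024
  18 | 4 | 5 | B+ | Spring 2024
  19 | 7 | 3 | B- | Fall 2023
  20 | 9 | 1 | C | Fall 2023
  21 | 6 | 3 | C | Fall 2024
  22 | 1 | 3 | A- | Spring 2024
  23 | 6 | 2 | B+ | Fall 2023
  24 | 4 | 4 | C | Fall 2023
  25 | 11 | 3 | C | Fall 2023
SELECT name, major FROM students WHERE major IN ('Computer Science', 'Mathematics', 'Chemistry')

Execution result:
name | major
Eve Wilson | Chemistry
Peter Garcia | Chemistry
Olivia Johnson | Chemistry
Grace Smith | Mathematics
Kate Garcia | Chemistry
Bob Garcia | Chemistry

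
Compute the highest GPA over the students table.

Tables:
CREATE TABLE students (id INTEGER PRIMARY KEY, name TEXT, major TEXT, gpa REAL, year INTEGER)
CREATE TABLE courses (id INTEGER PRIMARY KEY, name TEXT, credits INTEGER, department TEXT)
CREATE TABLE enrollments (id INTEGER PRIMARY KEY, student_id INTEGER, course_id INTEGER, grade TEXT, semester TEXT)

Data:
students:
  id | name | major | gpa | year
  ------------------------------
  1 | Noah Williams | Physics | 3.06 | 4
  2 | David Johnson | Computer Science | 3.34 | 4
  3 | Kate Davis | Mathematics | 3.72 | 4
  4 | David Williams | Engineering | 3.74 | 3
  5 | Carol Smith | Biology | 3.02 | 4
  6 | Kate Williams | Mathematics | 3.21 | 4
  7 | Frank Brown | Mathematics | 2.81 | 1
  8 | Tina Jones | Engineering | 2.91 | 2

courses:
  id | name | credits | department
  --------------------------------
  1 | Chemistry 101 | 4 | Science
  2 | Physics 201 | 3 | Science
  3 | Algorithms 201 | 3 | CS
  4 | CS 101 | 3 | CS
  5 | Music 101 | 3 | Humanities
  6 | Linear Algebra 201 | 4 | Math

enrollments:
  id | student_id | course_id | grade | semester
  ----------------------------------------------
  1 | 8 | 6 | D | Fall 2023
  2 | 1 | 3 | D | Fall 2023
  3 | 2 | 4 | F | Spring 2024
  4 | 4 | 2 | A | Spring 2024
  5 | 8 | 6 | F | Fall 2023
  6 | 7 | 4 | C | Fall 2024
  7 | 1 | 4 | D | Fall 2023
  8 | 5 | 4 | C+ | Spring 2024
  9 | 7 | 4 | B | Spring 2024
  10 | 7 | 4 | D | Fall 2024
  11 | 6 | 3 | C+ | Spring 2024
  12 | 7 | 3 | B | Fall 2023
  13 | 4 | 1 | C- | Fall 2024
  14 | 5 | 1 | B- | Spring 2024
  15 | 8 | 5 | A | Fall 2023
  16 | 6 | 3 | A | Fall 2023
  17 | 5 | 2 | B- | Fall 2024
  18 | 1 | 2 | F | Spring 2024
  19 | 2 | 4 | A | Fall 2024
SELECT MAX(gpa) FROM students

Execution result:
3.74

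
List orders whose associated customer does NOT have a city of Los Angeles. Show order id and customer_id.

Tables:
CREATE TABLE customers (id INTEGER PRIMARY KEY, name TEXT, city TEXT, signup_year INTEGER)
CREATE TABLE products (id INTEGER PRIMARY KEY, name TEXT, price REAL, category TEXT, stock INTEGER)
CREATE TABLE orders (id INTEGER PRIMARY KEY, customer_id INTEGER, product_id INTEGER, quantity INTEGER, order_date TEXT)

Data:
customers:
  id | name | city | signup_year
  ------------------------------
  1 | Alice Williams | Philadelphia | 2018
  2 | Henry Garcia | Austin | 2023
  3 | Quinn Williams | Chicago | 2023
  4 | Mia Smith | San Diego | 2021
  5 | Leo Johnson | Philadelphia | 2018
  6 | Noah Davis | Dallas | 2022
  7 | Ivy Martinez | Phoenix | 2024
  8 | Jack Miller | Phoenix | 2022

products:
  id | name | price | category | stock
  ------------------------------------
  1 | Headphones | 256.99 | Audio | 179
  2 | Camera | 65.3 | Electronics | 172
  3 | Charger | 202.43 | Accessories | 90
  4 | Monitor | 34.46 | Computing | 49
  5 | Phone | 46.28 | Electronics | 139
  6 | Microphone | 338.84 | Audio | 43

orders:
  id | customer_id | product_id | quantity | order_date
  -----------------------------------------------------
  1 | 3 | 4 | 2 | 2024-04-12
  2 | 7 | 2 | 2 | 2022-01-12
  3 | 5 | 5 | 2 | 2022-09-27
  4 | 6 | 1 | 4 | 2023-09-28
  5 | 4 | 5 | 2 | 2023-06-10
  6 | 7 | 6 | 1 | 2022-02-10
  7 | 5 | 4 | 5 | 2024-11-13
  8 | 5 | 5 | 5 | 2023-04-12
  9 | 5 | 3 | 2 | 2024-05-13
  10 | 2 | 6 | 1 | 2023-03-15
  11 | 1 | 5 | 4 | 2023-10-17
SELECT id, customer_id FROM orders WHERE customer_id NOT IN (SELECT id FROM customers WHERE city = 'Los Angeles')

Execution result:
id | customer_id
1 | 3
2 | 7
3 | 5
4 | 6
5 | 4
6 | 7
7 | 5
8 | 5
9 | 5
10 | 2
11 | 1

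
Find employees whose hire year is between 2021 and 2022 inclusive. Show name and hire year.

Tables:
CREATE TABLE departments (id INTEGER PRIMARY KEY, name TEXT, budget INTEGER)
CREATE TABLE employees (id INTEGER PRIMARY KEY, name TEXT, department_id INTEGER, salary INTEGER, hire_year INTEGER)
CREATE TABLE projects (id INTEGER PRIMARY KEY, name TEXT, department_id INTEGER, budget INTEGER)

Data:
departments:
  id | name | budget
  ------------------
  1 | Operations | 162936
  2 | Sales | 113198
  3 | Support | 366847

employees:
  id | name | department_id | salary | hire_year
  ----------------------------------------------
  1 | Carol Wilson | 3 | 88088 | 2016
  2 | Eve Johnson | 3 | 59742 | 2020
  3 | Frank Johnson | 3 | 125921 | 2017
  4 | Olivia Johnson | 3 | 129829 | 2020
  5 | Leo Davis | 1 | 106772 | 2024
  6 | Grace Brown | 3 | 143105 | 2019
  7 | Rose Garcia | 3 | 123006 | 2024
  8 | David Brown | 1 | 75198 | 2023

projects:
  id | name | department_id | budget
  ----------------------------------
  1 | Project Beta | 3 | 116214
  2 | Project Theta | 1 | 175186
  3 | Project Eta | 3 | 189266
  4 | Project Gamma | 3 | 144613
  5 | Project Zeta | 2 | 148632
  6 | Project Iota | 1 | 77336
SELECT name, hire_year FROM employees WHERE hire_year BETWEEN 2021 AND 2022

Execution result:
(no rows)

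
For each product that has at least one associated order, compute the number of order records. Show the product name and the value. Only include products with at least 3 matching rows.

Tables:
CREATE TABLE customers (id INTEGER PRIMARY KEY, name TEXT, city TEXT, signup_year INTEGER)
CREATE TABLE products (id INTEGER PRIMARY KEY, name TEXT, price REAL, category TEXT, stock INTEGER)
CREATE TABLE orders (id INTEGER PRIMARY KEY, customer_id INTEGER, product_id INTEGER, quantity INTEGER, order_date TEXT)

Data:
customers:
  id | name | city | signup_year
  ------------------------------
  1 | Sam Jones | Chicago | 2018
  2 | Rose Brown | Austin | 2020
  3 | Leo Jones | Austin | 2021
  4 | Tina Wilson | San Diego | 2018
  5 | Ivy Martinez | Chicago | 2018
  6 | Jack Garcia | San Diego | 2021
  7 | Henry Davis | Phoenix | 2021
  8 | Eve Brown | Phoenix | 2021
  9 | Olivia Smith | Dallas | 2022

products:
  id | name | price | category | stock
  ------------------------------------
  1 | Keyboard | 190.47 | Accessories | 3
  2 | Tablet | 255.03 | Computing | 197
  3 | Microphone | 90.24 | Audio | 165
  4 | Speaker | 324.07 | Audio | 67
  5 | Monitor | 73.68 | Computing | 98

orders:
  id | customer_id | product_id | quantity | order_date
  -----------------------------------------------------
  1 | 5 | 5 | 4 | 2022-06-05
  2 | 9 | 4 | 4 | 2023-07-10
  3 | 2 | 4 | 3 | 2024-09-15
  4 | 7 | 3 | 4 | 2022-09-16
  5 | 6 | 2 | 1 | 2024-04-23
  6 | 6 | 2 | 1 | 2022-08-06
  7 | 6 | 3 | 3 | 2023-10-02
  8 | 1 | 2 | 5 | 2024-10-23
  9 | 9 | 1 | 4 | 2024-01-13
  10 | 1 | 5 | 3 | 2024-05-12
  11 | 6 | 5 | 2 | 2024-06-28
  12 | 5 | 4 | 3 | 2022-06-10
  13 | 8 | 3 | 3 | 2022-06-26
SELECT p.name, COUNT(*) AS n FROM orders c JOIN products p ON c.product_id = p.id GROUP BY p.id, p.name HAVING COUNT(*) >= 3

Execution result:
name | n
Tablet | 3
Microphone | 3
Speaker | 3
Monitor | 3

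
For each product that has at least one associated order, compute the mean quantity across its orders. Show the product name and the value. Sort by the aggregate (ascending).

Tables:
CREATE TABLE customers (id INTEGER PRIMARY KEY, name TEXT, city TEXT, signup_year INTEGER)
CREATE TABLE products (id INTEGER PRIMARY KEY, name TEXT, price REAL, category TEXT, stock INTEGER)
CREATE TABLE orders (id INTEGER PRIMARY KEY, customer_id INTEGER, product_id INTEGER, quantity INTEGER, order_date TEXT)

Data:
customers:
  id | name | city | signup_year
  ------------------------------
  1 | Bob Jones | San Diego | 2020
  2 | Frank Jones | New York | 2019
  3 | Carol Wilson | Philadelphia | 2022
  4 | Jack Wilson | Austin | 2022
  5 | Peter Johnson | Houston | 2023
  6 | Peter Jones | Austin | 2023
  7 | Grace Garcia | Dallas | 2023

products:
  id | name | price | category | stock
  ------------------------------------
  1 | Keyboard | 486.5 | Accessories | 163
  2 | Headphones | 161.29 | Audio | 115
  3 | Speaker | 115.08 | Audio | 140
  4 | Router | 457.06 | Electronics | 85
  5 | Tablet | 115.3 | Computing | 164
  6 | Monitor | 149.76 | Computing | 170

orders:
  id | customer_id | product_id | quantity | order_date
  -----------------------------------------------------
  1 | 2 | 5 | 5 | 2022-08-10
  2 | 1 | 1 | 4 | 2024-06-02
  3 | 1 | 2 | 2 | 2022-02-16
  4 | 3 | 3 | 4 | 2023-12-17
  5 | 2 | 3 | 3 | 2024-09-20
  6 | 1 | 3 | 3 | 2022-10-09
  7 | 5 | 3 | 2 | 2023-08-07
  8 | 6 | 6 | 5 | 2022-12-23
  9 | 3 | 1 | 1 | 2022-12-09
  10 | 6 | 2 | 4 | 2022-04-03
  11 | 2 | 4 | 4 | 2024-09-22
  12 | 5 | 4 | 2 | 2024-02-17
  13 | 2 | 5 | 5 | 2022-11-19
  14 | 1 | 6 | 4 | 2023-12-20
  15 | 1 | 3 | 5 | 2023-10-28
SELECT p.name, AVG(c.quantity) AS avg_quantity FROM orders c JOIN products p ON c.product_id = p.id GROUP BY p.id, p.name ORDER BY avg_quantity ASC

Execution result:
name | avg_quantity
Keyboard | 2.50
Headphones | 3.00
Router | 3.00
Speaker | 3.40
Monitor | 4.50
Tablet | 5.00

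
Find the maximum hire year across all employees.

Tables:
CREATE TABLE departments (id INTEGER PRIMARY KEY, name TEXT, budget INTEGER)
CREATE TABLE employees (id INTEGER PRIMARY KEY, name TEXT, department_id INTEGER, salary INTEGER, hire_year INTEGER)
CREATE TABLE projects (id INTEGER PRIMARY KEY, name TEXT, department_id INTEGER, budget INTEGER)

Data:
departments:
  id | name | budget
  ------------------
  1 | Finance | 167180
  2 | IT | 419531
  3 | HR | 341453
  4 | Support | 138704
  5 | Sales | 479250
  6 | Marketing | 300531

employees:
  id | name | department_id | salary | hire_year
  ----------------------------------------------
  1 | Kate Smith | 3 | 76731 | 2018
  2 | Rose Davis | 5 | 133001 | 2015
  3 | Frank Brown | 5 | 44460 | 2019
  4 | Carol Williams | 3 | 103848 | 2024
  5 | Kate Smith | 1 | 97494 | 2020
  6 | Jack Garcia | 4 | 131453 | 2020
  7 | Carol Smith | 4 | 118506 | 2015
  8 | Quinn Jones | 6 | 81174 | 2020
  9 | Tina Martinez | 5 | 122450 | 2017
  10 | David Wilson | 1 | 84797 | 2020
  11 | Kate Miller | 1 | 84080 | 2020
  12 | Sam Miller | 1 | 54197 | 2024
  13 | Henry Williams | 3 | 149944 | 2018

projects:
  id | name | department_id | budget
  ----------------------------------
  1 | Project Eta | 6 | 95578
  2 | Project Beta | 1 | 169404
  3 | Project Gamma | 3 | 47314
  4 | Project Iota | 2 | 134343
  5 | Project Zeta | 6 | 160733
SELECT MAX(hire_year) FROM employees

Execution result:
2024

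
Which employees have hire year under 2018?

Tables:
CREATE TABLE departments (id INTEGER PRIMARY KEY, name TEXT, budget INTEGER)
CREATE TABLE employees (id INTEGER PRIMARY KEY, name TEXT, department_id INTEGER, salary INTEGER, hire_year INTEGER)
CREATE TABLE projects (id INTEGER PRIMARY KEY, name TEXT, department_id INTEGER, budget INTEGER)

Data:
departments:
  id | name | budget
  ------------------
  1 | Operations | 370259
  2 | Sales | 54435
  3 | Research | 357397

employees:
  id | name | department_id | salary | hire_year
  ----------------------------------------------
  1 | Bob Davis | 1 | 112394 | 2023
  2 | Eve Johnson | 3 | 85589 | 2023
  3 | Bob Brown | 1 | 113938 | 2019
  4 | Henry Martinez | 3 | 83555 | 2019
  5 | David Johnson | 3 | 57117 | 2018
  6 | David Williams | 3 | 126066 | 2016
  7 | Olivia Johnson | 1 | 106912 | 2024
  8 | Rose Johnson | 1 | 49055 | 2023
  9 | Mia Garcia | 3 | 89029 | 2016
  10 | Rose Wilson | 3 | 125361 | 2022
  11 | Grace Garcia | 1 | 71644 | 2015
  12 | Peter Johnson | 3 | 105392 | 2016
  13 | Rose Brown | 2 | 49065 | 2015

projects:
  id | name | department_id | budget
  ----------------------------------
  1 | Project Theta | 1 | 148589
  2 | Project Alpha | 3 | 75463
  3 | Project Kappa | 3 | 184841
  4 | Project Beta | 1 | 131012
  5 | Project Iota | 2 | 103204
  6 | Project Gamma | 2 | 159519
SELECT name, hire_year FROM employees WHERE hire_year < 2018

Execution result:
name | hire_year
David Williams | 2016
Mia Garcia | 2016
Grace Garcia | 2015
Peter Johnson | 2016
Rose Brown | 2015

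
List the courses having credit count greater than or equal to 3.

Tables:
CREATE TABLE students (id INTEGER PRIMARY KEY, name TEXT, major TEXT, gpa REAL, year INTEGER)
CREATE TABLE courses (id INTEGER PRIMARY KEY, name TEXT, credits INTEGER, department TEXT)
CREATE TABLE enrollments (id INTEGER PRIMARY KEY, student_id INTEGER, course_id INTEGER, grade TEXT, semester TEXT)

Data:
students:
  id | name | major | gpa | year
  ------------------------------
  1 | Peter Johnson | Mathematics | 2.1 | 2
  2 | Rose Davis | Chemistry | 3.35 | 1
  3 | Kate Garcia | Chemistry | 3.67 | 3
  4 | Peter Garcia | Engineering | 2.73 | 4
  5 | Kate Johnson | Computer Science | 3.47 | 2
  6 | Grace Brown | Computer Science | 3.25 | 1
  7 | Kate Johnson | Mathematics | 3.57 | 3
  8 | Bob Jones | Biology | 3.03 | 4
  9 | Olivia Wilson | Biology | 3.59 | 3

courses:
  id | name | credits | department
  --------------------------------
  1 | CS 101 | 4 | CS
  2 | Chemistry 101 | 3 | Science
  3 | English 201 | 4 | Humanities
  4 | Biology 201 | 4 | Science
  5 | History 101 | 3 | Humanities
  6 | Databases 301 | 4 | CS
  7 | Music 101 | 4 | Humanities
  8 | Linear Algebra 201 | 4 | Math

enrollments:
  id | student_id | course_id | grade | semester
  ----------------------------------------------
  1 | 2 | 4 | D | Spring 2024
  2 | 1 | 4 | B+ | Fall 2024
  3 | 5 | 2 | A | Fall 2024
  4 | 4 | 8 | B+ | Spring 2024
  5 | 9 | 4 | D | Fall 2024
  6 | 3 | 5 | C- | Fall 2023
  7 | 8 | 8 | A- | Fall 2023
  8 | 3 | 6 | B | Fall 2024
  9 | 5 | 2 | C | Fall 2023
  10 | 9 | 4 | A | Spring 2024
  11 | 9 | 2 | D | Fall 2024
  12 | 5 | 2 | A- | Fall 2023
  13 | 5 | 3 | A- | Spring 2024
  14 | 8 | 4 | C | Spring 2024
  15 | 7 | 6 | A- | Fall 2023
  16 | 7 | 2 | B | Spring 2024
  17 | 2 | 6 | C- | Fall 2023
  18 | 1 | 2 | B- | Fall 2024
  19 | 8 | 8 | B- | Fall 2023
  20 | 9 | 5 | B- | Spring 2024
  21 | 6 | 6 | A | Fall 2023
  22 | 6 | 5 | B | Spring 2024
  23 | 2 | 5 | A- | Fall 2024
SELECT name, credits FROM courses WHERE credits >= 3

Execution result:
name | credits
CS 101 | 4
Chemistry 101 | 3
English 201 | 4
Biology 201 | 4
History 101 | 3
Databases 301 | 4
Music 101 | 4
Linear Algebra 201 | 4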